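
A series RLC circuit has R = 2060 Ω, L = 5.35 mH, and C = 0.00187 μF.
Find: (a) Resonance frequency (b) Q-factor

Step 1 — Resonance condition Im(Z)=0 gives ω₀ = 1/√(LC).
Step 2 — ω₀ = 1/√(0.00535·1.87e-09) = 3.162e+05 rad/s.
Step 3 — f₀ = ω₀/(2π) = 5.032e+04 Hz.
Step 4 — Series Q: Q = ω₀L/R = 3.162e+05·0.00535/2060 = 0.8211.

(a) f₀ = 5.032e+04 Hz  (b) Q = 0.8211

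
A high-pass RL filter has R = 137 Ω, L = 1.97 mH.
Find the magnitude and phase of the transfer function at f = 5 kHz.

Step 1 — Angular frequency: ω = 2π·5000 = 3.142e+04 rad/s.
Step 2 — Transfer function: H(jω) = jωL/(R + jωL).
Step 3 — Numerator jωL = j·61.89; denominator R + jωL = 137 + j61.89.
Step 4 — H = 0.1695 + j0.3752.
Step 5 — Magnitude: |H| = 0.4117 (-7.7 dB); phase: φ = 65.7°.

|H| = 0.4117 (-7.7 dB), φ = 65.7°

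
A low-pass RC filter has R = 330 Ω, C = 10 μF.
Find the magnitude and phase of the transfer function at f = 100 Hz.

Step 1 — Angular frequency: ω = 2π·100 = 628.3 rad/s.
Step 2 — Transfer function: H(jω) = 1/(1 + jωRC).
Step 3 — Denominator: 1 + jωRC = 1 + j·628.3·330·1e-05 = 1 + j2.073.
Step 4 — H = 0.1887 - j0.3913.
Step 5 — Magnitude: |H| = 0.4344 (-7.2 dB); phase: φ = -64.3°.

|H| = 0.4344 (-7.2 dB), φ = -64.3°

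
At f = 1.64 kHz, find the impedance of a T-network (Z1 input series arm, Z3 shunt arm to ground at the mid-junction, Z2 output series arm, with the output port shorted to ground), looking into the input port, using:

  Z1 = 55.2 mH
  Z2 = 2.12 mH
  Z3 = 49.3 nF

Step 1 — Angular frequency: ω = 2π·f = 2π·1640 = 1.03e+04 rad/s.
Step 2 — Component impedances:
  Z1: Z = jωL = j·1.03e+04·0.0552 = 0 + j568.8 Ω
  Z2: Z = jωL = j·1.03e+04·0.00212 = 0 + j21.85 Ω
  Z3: Z = 1/(jωC) = -j/(ω·C) = 0 - j1968 Ω
Step 3 — With the output port shorted to ground, the output series arm Z2 runs from the junction to ground; the shunt arm Z3 also runs from the junction to ground. They appear in parallel: Z3 || Z2 = 0 + j22.09 Ω.
Step 4 — Series with input arm Z1: Z_in = Z1 + (Z3 || Z2) = 0 + j590.9 Ω = 590.9∠90.0° Ω.

Z = 0 + j590.9 Ω = 590.9∠90.0° Ω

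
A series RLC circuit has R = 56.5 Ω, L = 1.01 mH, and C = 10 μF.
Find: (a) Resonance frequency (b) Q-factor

Step 1 — Resonance condition Im(Z)=0 gives ω₀ = 1/√(LC).
Step 2 — ω₀ = 1/√(0.00101·1e-05) = 9950 rad/s.
Step 3 — f₀ = ω₀/(2π) = 1584 Hz.
Step 4 — Series Q: Q = ω₀L/R = 9950·0.00101/56.5 = 0.1779.

(a) f₀ = 1584 Hz  (b) Q = 0.1779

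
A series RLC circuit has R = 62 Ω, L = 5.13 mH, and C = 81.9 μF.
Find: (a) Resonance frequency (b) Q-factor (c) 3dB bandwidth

Step 1 — Resonance: ω₀ = 1/√(LC) = 1/√(0.00513·8.19e-05) = 1543 rad/s.
Step 2 — f₀ = ω₀/(2π) = 245.5 Hz.
Step 3 — Series Q: Q = ω₀L/R = 1543·0.00513/62 = 0.1277.
Step 4 — Bandwidth: Δω = ω₀/Q = 1.209e+04 rad/s; BW = Δω/(2π) = 1924 Hz.

(a) f₀ = 245.5 Hz  (b) Q = 0.1277  (c) BW = 1924 Hz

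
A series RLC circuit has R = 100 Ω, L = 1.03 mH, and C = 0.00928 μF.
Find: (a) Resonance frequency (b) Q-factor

Step 1 — Resonance condition Im(Z)=0 gives ω₀ = 1/√(LC).
Step 2 — ω₀ = 1/√(0.00103·9.28e-09) = 3.235e+05 rad/s.
Step 3 — f₀ = ω₀/(2π) = 5.148e+04 Hz.
Step 4 — Series Q: Q = ω₀L/R = 3.235e+05·0.00103/100 = 3.332.

(a) f₀ = 5.148e+04 Hz  (b) Q = 3.332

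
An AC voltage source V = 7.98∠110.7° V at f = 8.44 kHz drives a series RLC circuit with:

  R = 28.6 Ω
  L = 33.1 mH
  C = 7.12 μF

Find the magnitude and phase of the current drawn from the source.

Step 1 — Angular frequency: ω = 2π·f = 2π·8440 = 5.303e+04 rad/s.
Step 2 — Component impedances:
  R: Z = R = 28.6 Ω
  L: Z = jωL = j·5.303e+04·0.0331 = 0 + j1755 Ω
  C: Z = 1/(jωC) = -j/(ω·C) = 0 - j2.648 Ω
Step 3 — Series combination: Z_total = R + L + C = 28.6 + j1753 Ω = 1753∠89.1° Ω.
Step 4 — Source phasor: V = 7.98∠110.7° V = -2.821 + j7.465 V.
Step 5 — Ohm's law: I = V / Z_total = (-2.821 + j7.465) / (28.6 + j1753) = 0.004232 + j0.001678 A.
Step 6 — Convert to polar: |I| = 0.004553 A, ∠I = 21.6°.

I = 0.004553∠21.6° A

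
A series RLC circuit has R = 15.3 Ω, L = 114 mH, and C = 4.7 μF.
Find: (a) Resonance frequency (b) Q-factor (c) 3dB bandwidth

Step 1 — Resonance: ω₀ = 1/√(LC) = 1/√(0.114·4.7e-06) = 1366 rad/s.
Step 2 — f₀ = ω₀/(2π) = 217.4 Hz.
Step 3 — Series Q: Q = ω₀L/R = 1366·0.114/15.3 = 10.18.
Step 4 — Bandwidth: Δω = ω₀/Q = 134.2 rad/s; BW = Δω/(2π) = 21.36 Hz.

(a) f₀ = 217.4 Hz  (b) Q = 10.18  (c) BW = 21.36 Hz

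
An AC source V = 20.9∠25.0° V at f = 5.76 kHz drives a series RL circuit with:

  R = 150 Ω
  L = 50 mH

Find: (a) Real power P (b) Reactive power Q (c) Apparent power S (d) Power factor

Step 1 — Angular frequency: ω = 2π·f = 2π·5760 = 3.619e+04 rad/s.
Step 2 — Component impedances:
  R: Z = R = 150 Ω
  L: Z = jωL = j·3.619e+04·0.05 = 0 + j1810 Ω
Step 3 — Series combination: Z_total = R + L = 150 + j1810 Ω = 1816∠85.3° Ω.
Step 4 — Source phasor: V = 20.9∠25.0° V = 18.94 + j8.833 V.
Step 5 — Current: I = V / Z = 0.00571 - j0.009994 A = 0.01151∠-60.3° A.
Step 6 — Complex power: S = V·I* = 0.01987 + j0.2397 VA.
Step 7 — Real power: P = Re(S) = 0.01987 W.
Step 8 — Reactive power: Q = Im(S) = 0.2397 VAR.
Step 9 — Apparent power: |S| = 0.2406 VA.
Step 10 — Power factor: PF = P/|S| = 0.08261 (lagging).

(a) P = 0.01987 W  (b) Q = 0.2397 VAR  (c) S = 0.2406 VA  (d) PF = 0.08261 (lagging)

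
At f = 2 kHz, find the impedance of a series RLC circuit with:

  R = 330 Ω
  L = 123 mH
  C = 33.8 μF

Step 1 — Angular frequency: ω = 2π·f = 2π·2000 = 1.257e+04 rad/s.
Step 2 — Component impedances:
  R: Z = R = 330 Ω
  L: Z = jωL = j·1.257e+04·0.123 = 0 + j1546 Ω
  C: Z = 1/(jωC) = -j/(ω·C) = 0 - j2.354 Ω
Step 3 — Series combination: Z_total = R + L + C = 330 + j1543 Ω = 1578∠77.9° Ω.

Z = 330 + j1543 Ω = 1578∠77.9° Ω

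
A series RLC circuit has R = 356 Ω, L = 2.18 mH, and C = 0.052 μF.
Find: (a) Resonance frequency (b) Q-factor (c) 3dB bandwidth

Step 1 — Resonance condition Im(Z)=0 gives ω₀ = 1/√(LC).
Step 2 — ω₀ = 1/√(0.00218·5.2e-08) = 9.392e+04 rad/s.
Step 3 — f₀ = ω₀/(2π) = 1.495e+04 Hz.
Step 4 — Series Q: Q = ω₀L/R = 9.392e+04·0.00218/356 = 0.5751.
Step 5 — 3dB bandwidth: Δω = ω₀/Q = 1.633e+05 rad/s; BW = Δω/(2π) = 2.599e+04 Hz.

(a) f₀ = 1.495e+04 Hz  (b) Q = 0.5751  (c) BW = 2.599e+04 Hz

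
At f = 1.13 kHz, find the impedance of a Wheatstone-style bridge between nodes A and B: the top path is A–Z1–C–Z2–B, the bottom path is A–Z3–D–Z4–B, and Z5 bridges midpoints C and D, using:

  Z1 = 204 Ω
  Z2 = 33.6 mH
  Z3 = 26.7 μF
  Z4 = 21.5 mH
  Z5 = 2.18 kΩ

Step 1 — Angular frequency: ω = 2π·f = 2π·1130 = 7100 rad/s.
Step 2 — Component impedances:
  Z1: Z = R = 204 Ω
  Z2: Z = jωL = j·7100·0.0336 = 0 + j238.6 Ω
  Z3: Z = 1/(jωC) = -j/(ω·C) = 0 - j5.275 Ω
  Z4: Z = jωL = j·7100·0.0215 = 0 + j152.6 Ω
  Z5: Z = R = 2180 Ω
Step 3 — Bridge requires nodal analysis (the Z5 bridge couples midpoints C and D, so the two paths cannot be reduced to a simple series/parallel combination). Setting node B to ground and injecting 1 A at node A, the 3-node admittance system at A, C, D solves to V_A = Z_AB = 22.11 + j101.5 Ω = 103.9∠77.7° Ω.

Z = 22.11 + j101.5 Ω = 103.9∠77.7° Ω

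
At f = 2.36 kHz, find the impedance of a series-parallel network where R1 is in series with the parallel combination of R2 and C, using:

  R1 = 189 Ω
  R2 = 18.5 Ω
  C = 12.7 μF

Step 1 — Angular frequency: ω = 2π·f = 2π·2360 = 1.483e+04 rad/s.
Step 2 — Component impedances:
  R1: Z = R = 189 Ω
  R2: Z = R = 18.5 Ω
  C: Z = 1/(jωC) = -j/(ω·C) = 0 - j5.31 Ω
Step 3 — Parallel branch: R2 || C = 1/(1/R2 + 1/C) = 1.408 - j4.906 Ω.
Step 4 — Series with R1: Z_total = R1 + (R2 || C) = 190.4 - j4.906 Ω = 190.5∠-1.5° Ω.

Z = 190.4 - j4.906 Ω = 190.5∠-1.5° Ω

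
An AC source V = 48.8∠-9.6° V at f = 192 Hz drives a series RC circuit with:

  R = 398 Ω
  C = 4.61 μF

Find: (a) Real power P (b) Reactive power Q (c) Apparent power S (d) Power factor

Step 1 — Angular frequency: ω = 2π·f = 2π·192 = 1206 rad/s.
Step 2 — Component impedances:
  R: Z = R = 398 Ω
  C: Z = 1/(jωC) = -j/(ω·C) = 0 - j179.8 Ω
Step 3 — Series combination: Z_total = R + C = 398 - j179.8 Ω = 436.7∠-24.3° Ω.
Step 4 — Source phasor: V = 48.8∠-9.6° V = 48.12 - j8.138 V.
Step 5 — Current: I = V / Z = 0.1081 + j0.02838 A = 0.1117∠14.7° A.
Step 6 — Complex power: S = V·I* = 4.969 - j2.245 VA.
Step 7 — Real power: P = Re(S) = 4.969 W.
Step 8 — Reactive power: Q = Im(S) = -2.245 VAR.
Step 9 — Apparent power: |S| = 5.453 VA.
Step 10 — Power factor: PF = P/|S| = 0.9113 (leading).

(a) P = 4.969 W  (b) Q = -2.245 VAR  (c) S = 5.453 VA  (d) PF = 0.9113 (leading)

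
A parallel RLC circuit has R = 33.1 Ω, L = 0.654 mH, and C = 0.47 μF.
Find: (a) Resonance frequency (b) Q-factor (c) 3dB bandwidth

Step 1 — Resonance: ω₀ = 1/√(LC) = 1/√(0.000654·4.7e-07) = 5.704e+04 rad/s.
Step 2 — f₀ = ω₀/(2π) = 9078 Hz.
Step 3 — Parallel Q: Q = R/(ω₀L) = 33.1/(5.704e+04·0.000654) = 0.8873.
Step 4 — Bandwidth: Δω = ω₀/Q = 6.428e+04 rad/s; BW = Δω/(2π) = 1.023e+04 Hz.

(a) f₀ = 9078 Hz  (b) Q = 0.8873  (c) BW = 1.023e+04 Hz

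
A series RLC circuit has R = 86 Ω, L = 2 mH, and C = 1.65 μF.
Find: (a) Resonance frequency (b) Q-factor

Step 1 — Resonance condition Im(Z)=0 gives ω₀ = 1/√(LC).
Step 2 — ω₀ = 1/√(0.002·1.65e-06) = 1.741e+04 rad/s.
Step 3 — f₀ = ω₀/(2π) = 2771 Hz.
Step 4 — Series Q: Q = ω₀L/R = 1.741e+04·0.002/86 = 0.4048.

(a) f₀ = 2771 Hz  (b) Q = 0.4048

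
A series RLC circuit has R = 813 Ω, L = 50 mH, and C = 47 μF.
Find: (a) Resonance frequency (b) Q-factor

Step 1 — Resonance condition Im(Z)=0 gives ω₀ = 1/√(LC).
Step 2 — ω₀ = 1/√(0.05·4.7e-05) = 652.3 rad/s.
Step 3 — f₀ = ω₀/(2π) = 103.8 Hz.
Step 4 — Series Q: Q = ω₀L/R = 652.3·0.05/813 = 0.04012.

(a) f₀ = 103.8 Hz  (b) Q = 0.04012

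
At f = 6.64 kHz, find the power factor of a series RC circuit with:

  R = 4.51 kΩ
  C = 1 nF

Step 1 — Angular frequency: ω = 2π·f = 2π·6640 = 4.172e+04 rad/s.
Step 2 — Component impedances:
  R: Z = R = 4510 Ω
  C: Z = 1/(jωC) = -j/(ω·C) = 0 - j2.397e+04 Ω
Step 3 — Series combination: Z_total = R + C = 4510 - j2.397e+04 Ω = 2.439e+04∠-79.3° Ω.
Step 4 — Power factor: PF = cos(φ) = Re(Z)/|Z| = 4510/2.439e+04 = 0.1849.
Step 5 — Type: Im(Z) = -2.397e+04 ⇒ leading (phase φ = -79.3°).

PF = 0.1849 (leading, φ = -79.3°)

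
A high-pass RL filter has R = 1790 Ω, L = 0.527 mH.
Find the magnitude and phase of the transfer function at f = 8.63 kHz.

Step 1 — Angular frequency: ω = 2π·8630 = 5.422e+04 rad/s.
Step 2 — Transfer function: H(jω) = jωL/(R + jωL).
Step 3 — Numerator jωL = j·28.58; denominator R + jωL = 1790 + j28.58.
Step 4 — H = 0.0002548 + j0.01596.
Step 5 — Magnitude: |H| = 0.01596 (-35.9 dB); phase: φ = 89.1°.

|H| = 0.01596 (-35.9 dB), φ = 89.1°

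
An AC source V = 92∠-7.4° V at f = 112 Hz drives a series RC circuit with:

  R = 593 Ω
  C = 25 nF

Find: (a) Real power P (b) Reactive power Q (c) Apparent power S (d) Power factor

Step 1 — Angular frequency: ω = 2π·f = 2π·112 = 703.7 rad/s.
Step 2 — Component impedances:
  R: Z = R = 593 Ω
  C: Z = 1/(jωC) = -j/(ω·C) = 0 - j5.684e+04 Ω
Step 3 — Series combination: Z_total = R + C = 593 - j5.684e+04 Ω = 5.684e+04∠-89.4° Ω.
Step 4 — Source phasor: V = 92∠-7.4° V = 91.23 - j11.85 V.
Step 5 — Current: I = V / Z = 0.0002252 + j0.001603 A = 0.001618∠82.0° A.
Step 6 — Complex power: S = V·I* = 0.001553 - j0.1489 VA.
Step 7 — Real power: P = Re(S) = 0.001553 W.
Step 8 — Reactive power: Q = Im(S) = -0.1489 VAR.
Step 9 — Apparent power: |S| = 0.1489 VA.
Step 10 — Power factor: PF = P/|S| = 0.01043 (leading).

(a) P = 0.001553 W  (b) Q = -0.1489 VAR  (c) S = 0.1489 VA  (d) PF = 0.01043 (leading)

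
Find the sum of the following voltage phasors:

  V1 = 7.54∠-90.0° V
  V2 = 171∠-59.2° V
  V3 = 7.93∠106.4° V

Step 1 — Convert each phasor to rectangular form:
  V1 = 7.54·(cos(-90.0°) + j·sin(-90.0°)) = 0 - j7.54 V
  V2 = 171·(cos(-59.2°) + j·sin(-59.2°)) = 87.56 - j146.9 V
  V3 = 7.93·(cos(106.4°) + j·sin(106.4°)) = -2.239 + j7.607 V
Step 2 — Sum components: V_total = 85.32 - j146.8 V.
Step 3 — Convert to polar: |V_total| = 169.8 V, ∠V_total = -59.8°.

V_total = 169.8∠-59.8° V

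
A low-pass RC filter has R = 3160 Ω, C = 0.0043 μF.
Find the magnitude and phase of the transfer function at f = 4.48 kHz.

Step 1 — Angular frequency: ω = 2π·4480 = 2.815e+04 rad/s.
Step 2 — Transfer function: H(jω) = 1/(1 + jωRC).
Step 3 — Denominator: 1 + jωRC = 1 + j·2.815e+04·3160·4.3e-09 = 1 + j0.3825.
Step 4 — H = 0.8724 - j0.3337.
Step 5 — Magnitude: |H| = 0.934 (-0.6 dB); phase: φ = -20.9°.

|H| = 0.934 (-0.6 dB), φ = -20.9°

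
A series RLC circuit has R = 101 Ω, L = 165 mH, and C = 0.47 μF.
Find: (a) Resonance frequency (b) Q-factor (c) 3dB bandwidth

Step 1 — Resonance: ω₀ = 1/√(LC) = 1/√(0.165·4.7e-07) = 3591 rad/s.
Step 2 — f₀ = ω₀/(2π) = 571.5 Hz.
Step 3 — Series Q: Q = ω₀L/R = 3591·0.165/101 = 5.866.
Step 4 — Bandwidth: Δω = ω₀/Q = 612.1 rad/s; BW = Δω/(2π) = 97.42 Hz.

(a) f₀ = 571.5 Hz  (b) Q = 5.866  (c) BW = 97.42 Hz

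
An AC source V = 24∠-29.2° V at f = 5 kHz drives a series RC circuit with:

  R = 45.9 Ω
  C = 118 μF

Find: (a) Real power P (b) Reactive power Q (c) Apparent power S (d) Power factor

Step 1 — Angular frequency: ω = 2π·f = 2π·5000 = 3.142e+04 rad/s.
Step 2 — Component impedances:
  R: Z = R = 45.9 Ω
  C: Z = 1/(jωC) = -j/(ω·C) = 0 - j0.2698 Ω
Step 3 — Series combination: Z_total = R + C = 45.9 - j0.2698 Ω = 45.9∠-0.3° Ω.
Step 4 — Source phasor: V = 24∠-29.2° V = 20.95 - j11.71 V.
Step 5 — Current: I = V / Z = 0.4579 - j0.2524 A = 0.5229∠-28.9° A.
Step 6 — Complex power: S = V·I* = 12.55 - j0.07375 VA.
Step 7 — Real power: P = Re(S) = 12.55 W.
Step 8 — Reactive power: Q = Im(S) = -0.07375 VAR.
Step 9 — Apparent power: |S| = 12.55 VA.
Step 10 — Power factor: PF = P/|S| = 1 (leading).

(a) P = 12.55 W  (b) Q = -0.07375 VAR  (c) S = 12.55 VA  (d) PF = 1 (leading)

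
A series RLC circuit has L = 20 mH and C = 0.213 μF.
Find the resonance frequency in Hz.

Step 1 — Resonance condition Im(Z)=0 gives ω₀ = 1/√(LC).
Step 2 — ω₀ = 1/√(0.02·2.13e-07) = 1.532e+04 rad/s.
Step 3 — f₀ = ω₀/(2π) = 2438 Hz.

f₀ = 2438 Hz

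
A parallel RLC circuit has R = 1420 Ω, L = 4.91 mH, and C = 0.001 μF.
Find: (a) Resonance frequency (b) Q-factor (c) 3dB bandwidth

Step 1 — Resonance: ω₀ = 1/√(LC) = 1/√(0.00491·1e-09) = 4.513e+05 rad/s.
Step 2 — f₀ = ω₀/(2π) = 7.183e+04 Hz.
Step 3 — Parallel Q: Q = R/(ω₀L) = 1420/(4.513e+05·0.00491) = 0.6408.
Step 4 — Bandwidth: Δω = ω₀/Q = 7.042e+05 rad/s; BW = Δω/(2π) = 1.121e+05 Hz.

(a) f₀ = 7.183e+04 Hz  (b) Q = 0.6408  (c) BW = 1.121e+05 Hz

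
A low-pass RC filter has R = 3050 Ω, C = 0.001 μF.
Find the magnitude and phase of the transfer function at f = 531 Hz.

Step 1 — Angular frequency: ω = 2π·531 = 3336 rad/s.
Step 2 — Transfer function: H(jω) = 1/(1 + jωRC).
Step 3 — Denominator: 1 + jωRC = 1 + j·3336·3050·1e-09 = 1 + j0.01018.
Step 4 — H = 0.9999 - j0.01017.
Step 5 — Magnitude: |H| = 0.9999 (-0.0 dB); phase: φ = -0.6°.

|H| = 0.9999 (-0.0 dB), φ = -0.6°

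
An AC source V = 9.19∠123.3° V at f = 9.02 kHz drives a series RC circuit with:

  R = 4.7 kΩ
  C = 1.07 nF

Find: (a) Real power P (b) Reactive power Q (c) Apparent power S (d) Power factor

Step 1 — Angular frequency: ω = 2π·f = 2π·9020 = 5.667e+04 rad/s.
Step 2 — Component impedances:
  R: Z = R = 4700 Ω
  C: Z = 1/(jωC) = -j/(ω·C) = 0 - j1.649e+04 Ω
Step 3 — Series combination: Z_total = R + C = 4700 - j1.649e+04 Ω = 1.715e+04∠-74.1° Ω.
Step 4 — Source phasor: V = 9.19∠123.3° V = -5.046 + j7.681 V.
Step 5 — Current: I = V / Z = -0.0005115 - j0.0001602 A = 0.000536∠-162.6° A.
Step 6 — Complex power: S = V·I* = 0.00135 - j0.004737 VA.
Step 7 — Real power: P = Re(S) = 0.00135 W.
Step 8 — Reactive power: Q = Im(S) = -0.004737 VAR.
Step 9 — Apparent power: |S| = 0.004925 VA.
Step 10 — Power factor: PF = P/|S| = 0.2741 (leading).

(a) P = 0.00135 W  (b) Q = -0.004737 VAR  (c) S = 0.004925 VA  (d) PF = 0.2741 (leading)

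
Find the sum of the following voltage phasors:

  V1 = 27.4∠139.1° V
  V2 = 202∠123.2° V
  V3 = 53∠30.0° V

Step 1 — Convert each phasor to rectangular form:
  V1 = 27.4·(cos(139.1°) + j·sin(139.1°)) = -20.71 + j17.94 V
  V2 = 202·(cos(123.2°) + j·sin(123.2°)) = -110.6 + j169 V
  V3 = 53·(cos(30.0°) + j·sin(30.0°)) = 45.9 + j26.5 V
Step 2 — Sum components: V_total = -85.42 + j213.5 V.
Step 3 — Convert to polar: |V_total| = 229.9 V, ∠V_total = 111.8°.

V_total = 229.9∠111.8° V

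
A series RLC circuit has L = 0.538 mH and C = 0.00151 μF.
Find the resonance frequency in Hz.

Step 1 — Resonance condition Im(Z)=0 gives ω₀ = 1/√(LC).
Step 2 — ω₀ = 1/√(0.000538·1.51e-09) = 1.109e+06 rad/s.
Step 3 — f₀ = ω₀/(2π) = 1.766e+05 Hz.

f₀ = 1.766e+05 Hz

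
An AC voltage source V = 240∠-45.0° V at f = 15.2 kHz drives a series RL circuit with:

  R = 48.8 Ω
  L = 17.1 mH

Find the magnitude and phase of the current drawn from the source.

Step 1 — Angular frequency: ω = 2π·f = 2π·1.52e+04 = 9.55e+04 rad/s.
Step 2 — Component impedances:
  R: Z = R = 48.8 Ω
  L: Z = jωL = j·9.55e+04·0.0171 = 0 + j1633 Ω
Step 3 — Series combination: Z_total = R + L = 48.8 + j1633 Ω = 1634∠88.3° Ω.
Step 4 — Source phasor: V = 240∠-45.0° V = 169.7 - j169.7 V.
Step 5 — Ohm's law: I = V / Z_total = (169.7 - j169.7) / (48.8 + j1633) = -0.1007 - j0.1069 A.
Step 6 — Convert to polar: |I| = 0.1469 A, ∠I = -133.3°.

I = 0.1469∠-133.3° A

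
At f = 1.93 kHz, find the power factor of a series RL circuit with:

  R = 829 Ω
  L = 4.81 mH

Step 1 — Angular frequency: ω = 2π·f = 2π·1930 = 1.213e+04 rad/s.
Step 2 — Component impedances:
  R: Z = R = 829 Ω
  L: Z = jωL = j·1.213e+04·0.00481 = 0 + j58.33 Ω
Step 3 — Series combination: Z_total = R + L = 829 + j58.33 Ω = 831∠4.0° Ω.
Step 4 — Power factor: PF = cos(φ) = Re(Z)/|Z| = 829/831.05 = 0.9975.
Step 5 — Type: Im(Z) = 58.33 ⇒ lagging (phase φ = 4.0°).

PF = 0.9975 (lagging, φ = 4.0°)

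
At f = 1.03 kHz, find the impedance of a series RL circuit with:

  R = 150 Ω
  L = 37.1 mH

Step 1 — Angular frequency: ω = 2π·f = 2π·1030 = 6472 rad/s.
Step 2 — Component impedances:
  R: Z = R = 150 Ω
  L: Z = jωL = j·6472·0.0371 = 0 + j240.1 Ω
Step 3 — Series combination: Z_total = R + L = 150 + j240.1 Ω = 283.1∠58.0° Ω.

Z = 150 + j240.1 Ω = 283.1∠58.0° Ω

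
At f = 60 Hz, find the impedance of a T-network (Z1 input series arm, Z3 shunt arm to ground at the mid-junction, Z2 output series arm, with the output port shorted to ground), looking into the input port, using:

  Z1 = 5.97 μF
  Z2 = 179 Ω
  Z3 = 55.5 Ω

Step 1 — Angular frequency: ω = 2π·f = 2π·60 = 377 rad/s.
Step 2 — Component impedances:
  Z1: Z = 1/(jωC) = -j/(ω·C) = 0 - j444.3 Ω
  Z2: Z = R = 179 Ω
  Z3: Z = R = 55.5 Ω
Step 3 — With the output port shorted to ground, the output series arm Z2 runs from the junction to ground; the shunt arm Z3 also runs from the junction to ground. They appear in parallel: Z3 || Z2 = 42.36 Ω.
Step 4 — Series with input arm Z1: Z_in = Z1 + (Z3 || Z2) = 42.36 - j444.3 Ω = 446.3∠-84.6° Ω.

Z = 42.36 - j444.3 Ω = 446.3∠-84.6° Ω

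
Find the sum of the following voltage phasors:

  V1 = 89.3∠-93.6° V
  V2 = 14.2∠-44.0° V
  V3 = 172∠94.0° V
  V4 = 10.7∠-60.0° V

Step 1 — Convert each phasor to rectangular form:
  V1 = 89.3·(cos(-93.6°) + j·sin(-93.6°)) = -5.607 - j89.12 V
  V2 = 14.2·(cos(-44.0°) + j·sin(-44.0°)) = 10.21 - j9.864 V
  V3 = 172·(cos(94.0°) + j·sin(94.0°)) = -12 + j171.6 V
  V4 = 10.7·(cos(-60.0°) + j·sin(-60.0°)) = 5.35 - j9.266 V
Step 2 — Sum components: V_total = -2.041 + j63.33 V.
Step 3 — Convert to polar: |V_total| = 63.36 V, ∠V_total = 91.8°.

V_total = 63.36∠91.8° V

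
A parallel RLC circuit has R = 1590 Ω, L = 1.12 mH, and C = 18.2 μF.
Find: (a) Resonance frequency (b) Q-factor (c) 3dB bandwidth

Step 1 — Resonance: ω₀ = 1/√(LC) = 1/√(0.00112·1.82e-05) = 7004 rad/s.
Step 2 — f₀ = ω₀/(2π) = 1115 Hz.
Step 3 — Parallel Q: Q = R/(ω₀L) = 1590/(7004·0.00112) = 202.7.
Step 4 — Bandwidth: Δω = ω₀/Q = 34.56 rad/s; BW = Δω/(2π) = 5.5 Hz.

(a) f₀ = 1115 Hz  (b) Q = 202.7  (c) BW = 5.5 Hz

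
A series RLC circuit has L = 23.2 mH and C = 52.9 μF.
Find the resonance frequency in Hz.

Step 1 — Resonance condition Im(Z)=0 gives ω₀ = 1/√(LC).
Step 2 — ω₀ = 1/√(0.0232·5.29e-05) = 902.7 rad/s.
Step 3 — f₀ = ω₀/(2π) = 143.7 Hz.

f₀ = 143.7 Hz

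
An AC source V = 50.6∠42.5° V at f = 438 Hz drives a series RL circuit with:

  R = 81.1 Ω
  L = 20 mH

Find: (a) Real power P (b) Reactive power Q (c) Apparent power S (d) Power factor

Step 1 — Angular frequency: ω = 2π·f = 2π·438 = 2752 rad/s.
Step 2 — Component impedances:
  R: Z = R = 81.1 Ω
  L: Z = jωL = j·2752·0.02 = 0 + j55.04 Ω
Step 3 — Series combination: Z_total = R + L = 81.1 + j55.04 Ω = 98.01∠34.2° Ω.
Step 4 — Source phasor: V = 50.6∠42.5° V = 37.31 + j34.18 V.
Step 5 — Current: I = V / Z = 0.5108 + j0.07485 A = 0.5163∠8.3° A.
Step 6 — Complex power: S = V·I* = 21.61 + j14.67 VA.
Step 7 — Real power: P = Re(S) = 21.61 W.
Step 8 — Reactive power: Q = Im(S) = 14.67 VAR.
Step 9 — Apparent power: |S| = 26.12 VA.
Step 10 — Power factor: PF = P/|S| = 0.8274 (lagging).

(a) P = 21.61 W  (b) Q = 14.67 VAR  (c) S = 26.12 VA  (d) PF = 0.8274 (lagging)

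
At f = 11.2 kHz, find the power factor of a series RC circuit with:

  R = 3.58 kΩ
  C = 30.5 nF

Step 1 — Angular frequency: ω = 2π·f = 2π·1.12e+04 = 7.037e+04 rad/s.
Step 2 — Component impedances:
  R: Z = R = 3580 Ω
  C: Z = 1/(jωC) = -j/(ω·C) = 0 - j465.9 Ω
Step 3 — Series combination: Z_total = R + C = 3580 - j465.9 Ω = 3610∠-7.4° Ω.
Step 4 — Power factor: PF = cos(φ) = Re(Z)/|Z| = 3580/3610.2 = 0.9916.
Step 5 — Type: Im(Z) = -465.9 ⇒ leading (phase φ = -7.4°).

PF = 0.9916 (leading, φ = -7.4°)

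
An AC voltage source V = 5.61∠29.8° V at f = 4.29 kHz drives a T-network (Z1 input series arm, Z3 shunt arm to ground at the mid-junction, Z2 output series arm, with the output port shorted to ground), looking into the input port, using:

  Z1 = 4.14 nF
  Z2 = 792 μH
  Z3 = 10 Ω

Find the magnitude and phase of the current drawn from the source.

Step 1 — Angular frequency: ω = 2π·f = 2π·4290 = 2.695e+04 rad/s.
Step 2 — Component impedances:
  Z1: Z = 1/(jωC) = -j/(ω·C) = 0 - j8961 Ω
  Z2: Z = jωL = j·2.695e+04·0.000792 = 0 + j21.35 Ω
  Z3: Z = R = 10 Ω
Step 3 — With the output port shorted to ground, the output series arm Z2 runs from the junction to ground; the shunt arm Z3 also runs from the junction to ground. They appear in parallel: Z3 || Z2 = 8.201 + j3.841 Ω.
Step 4 — Series with input arm Z1: Z_in = Z1 + (Z3 || Z2) = 8.201 - j8957 Ω = 8957∠-89.9° Ω.
Step 5 — Source phasor: V = 5.61∠29.8° V = 4.868 + j2.788 V.
Step 6 — Ohm's law: I = V / Z_total = (4.868 + j2.788) / (8.201 - j8957) = -0.0003108 + j0.0005438 A.
Step 7 — Convert to polar: |I| = 0.0006263 A, ∠I = 119.7°.

I = 0.0006263∠119.7° A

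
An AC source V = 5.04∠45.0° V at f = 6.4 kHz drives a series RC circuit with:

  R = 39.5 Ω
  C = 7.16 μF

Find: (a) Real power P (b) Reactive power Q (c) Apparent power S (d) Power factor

Step 1 — Angular frequency: ω = 2π·f = 2π·6400 = 4.021e+04 rad/s.
Step 2 — Component impedances:
  R: Z = R = 39.5 Ω
  C: Z = 1/(jωC) = -j/(ω·C) = 0 - j3.473 Ω
Step 3 — Series combination: Z_total = R + C = 39.5 - j3.473 Ω = 39.65∠-5.0° Ω.
Step 4 — Source phasor: V = 5.04∠45.0° V = 3.564 + j3.564 V.
Step 5 — Current: I = V / Z = 0.08166 + j0.0974 A = 0.1271∠50.0° A.
Step 6 — Complex power: S = V·I* = 0.6381 - j0.05611 VA.
Step 7 — Real power: P = Re(S) = 0.6381 W.
Step 8 — Reactive power: Q = Im(S) = -0.05611 VAR.
Step 9 — Apparent power: |S| = 0.6406 VA.
Step 10 — Power factor: PF = P/|S| = 0.9962 (leading).

(a) P = 0.6381 W  (b) Q = -0.05611 VAR  (c) S = 0.6406 VA  (d) PF = 0.9962 (leading)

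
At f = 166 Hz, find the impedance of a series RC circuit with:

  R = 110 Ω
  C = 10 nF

Step 1 — Angular frequency: ω = 2π·f = 2π·166 = 1043 rad/s.
Step 2 — Component impedances:
  R: Z = R = 110 Ω
  C: Z = 1/(jωC) = -j/(ω·C) = 0 - j9.588e+04 Ω
Step 3 — Series combination: Z_total = R + C = 110 - j9.588e+04 Ω = 9.588e+04∠-89.9° Ω.

Z = 110 - j9.588e+04 Ω = 9.588e+04∠-89.9° Ω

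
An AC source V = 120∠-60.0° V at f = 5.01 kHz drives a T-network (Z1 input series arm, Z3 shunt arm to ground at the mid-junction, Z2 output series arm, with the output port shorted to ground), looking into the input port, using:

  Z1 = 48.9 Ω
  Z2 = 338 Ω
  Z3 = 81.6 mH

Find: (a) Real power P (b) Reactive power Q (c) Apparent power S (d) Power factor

Step 1 — Angular frequency: ω = 2π·f = 2π·5010 = 3.148e+04 rad/s.
Step 2 — Component impedances:
  Z1: Z = R = 48.9 Ω
  Z2: Z = R = 338 Ω
  Z3: Z = jωL = j·3.148e+04·0.0816 = 0 + j2569 Ω
Step 3 — With the output port shorted to ground, the output series arm Z2 runs from the junction to ground; the shunt arm Z3 also runs from the junction to ground. They appear in parallel: Z3 || Z2 = 332.2 + j43.72 Ω.
Step 4 — Series with input arm Z1: Z_in = Z1 + (Z3 || Z2) = 381.1 + j43.72 Ω = 383.6∠6.5° Ω.
Step 5 — Source phasor: V = 120∠-60.0° V = 60 - j103.9 V.
Step 6 — Current: I = V / Z = 0.1245 - j0.2869 A = 0.3128∠-66.5° A.
Step 7 — Complex power: S = V·I* = 37.29 + j4.277 VA.
Step 8 — Real power: P = Re(S) = 37.29 W.
Step 9 — Reactive power: Q = Im(S) = 4.277 VAR.
Step 10 — Apparent power: |S| = 37.53 VA.
Step 11 — Power factor: PF = P/|S| = 0.9935 (lagging).

(a) P = 37.29 W  (b) Q = 4.277 VAR  (c) S = 37.53 VA  (d) PF = 0.9935 (lagging)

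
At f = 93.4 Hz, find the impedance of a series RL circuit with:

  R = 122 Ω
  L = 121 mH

Step 1 — Angular frequency: ω = 2π·f = 2π·93.4 = 586.8 rad/s.
Step 2 — Component impedances:
  R: Z = R = 122 Ω
  L: Z = jωL = j·586.8·0.121 = 0 + j71.01 Ω
Step 3 — Series combination: Z_total = R + L = 122 + j71.01 Ω = 141.2∠30.2° Ω.

Z = 122 + j71.01 Ω = 141.2∠30.2° Ω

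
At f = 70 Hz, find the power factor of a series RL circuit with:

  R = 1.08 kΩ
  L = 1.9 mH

Step 1 — Angular frequency: ω = 2π·f = 2π·70 = 439.8 rad/s.
Step 2 — Component impedances:
  R: Z = R = 1080 Ω
  L: Z = jωL = j·439.8·0.0019 = 0 + j0.8357 Ω
Step 3 — Series combination: Z_total = R + L = 1080 + j0.8357 Ω = 1080∠0.0° Ω.
Step 4 — Power factor: PF = cos(φ) = Re(Z)/|Z| = 1080/1080 = 1.
Step 5 — Type: Im(Z) = 0.8357 ⇒ lagging (phase φ = 0.0°).

PF = 1 (lagging, φ = 0.0°)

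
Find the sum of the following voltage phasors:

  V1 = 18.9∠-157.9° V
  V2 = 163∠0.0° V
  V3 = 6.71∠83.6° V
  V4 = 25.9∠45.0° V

Step 1 — Convert each phasor to rectangular form:
  V1 = 18.9·(cos(-157.9°) + j·sin(-157.9°)) = -17.51 - j7.111 V
  V2 = 163·(cos(0.0°) + j·sin(0.0°)) = 163 V
  V3 = 6.71·(cos(83.6°) + j·sin(83.6°)) = 0.748 + j6.668 V
  V4 = 25.9·(cos(45.0°) + j·sin(45.0°)) = 18.31 + j18.31 V
Step 2 — Sum components: V_total = 164.6 + j17.87 V.
Step 3 — Convert to polar: |V_total| = 165.5 V, ∠V_total = 6.2°.

V_total = 165.5∠6.2° V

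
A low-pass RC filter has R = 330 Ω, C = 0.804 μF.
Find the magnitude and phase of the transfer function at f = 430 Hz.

Step 1 — Angular frequency: ω = 2π·430 = 2702 rad/s.
Step 2 — Transfer function: H(jω) = 1/(1 + jωRC).
Step 3 — Denominator: 1 + jωRC = 1 + j·2702·330·8.04e-07 = 1 + j0.7168.
Step 4 — H = 0.6606 - j0.4735.
Step 5 — Magnitude: |H| = 0.8128 (-1.8 dB); phase: φ = -35.6°.

|H| = 0.8128 (-1.8 dB), φ = -35.6°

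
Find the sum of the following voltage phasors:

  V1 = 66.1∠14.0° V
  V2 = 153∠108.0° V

Step 1 — Convert each phasor to rectangular form:
  V1 = 66.1·(cos(14.0°) + j·sin(14.0°)) = 64.14 + j15.99 V
  V2 = 153·(cos(108.0°) + j·sin(108.0°)) = -47.28 + j145.5 V
Step 2 — Sum components: V_total = 16.86 + j161.5 V.
Step 3 — Convert to polar: |V_total| = 162.4 V, ∠V_total = 84.0°.

V_total = 162.4∠84.0° V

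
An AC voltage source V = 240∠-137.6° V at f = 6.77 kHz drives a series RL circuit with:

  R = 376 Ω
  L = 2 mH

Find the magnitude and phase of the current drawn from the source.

Step 1 — Angular frequency: ω = 2π·f = 2π·6770 = 4.254e+04 rad/s.
Step 2 — Component impedances:
  R: Z = R = 376 Ω
  L: Z = jωL = j·4.254e+04·0.002 = 0 + j85.07 Ω
Step 3 — Series combination: Z_total = R + L = 376 + j85.07 Ω = 385.5∠12.7° Ω.
Step 4 — Source phasor: V = 240∠-137.6° V = -177.2 - j161.8 V.
Step 5 — Ohm's law: I = V / Z_total = (-177.2 - j161.8) / (376 + j85.07) = -0.541 - j0.308 A.
Step 6 — Convert to polar: |I| = 0.6226 A, ∠I = -150.3°.

I = 0.6226∠-150.3° A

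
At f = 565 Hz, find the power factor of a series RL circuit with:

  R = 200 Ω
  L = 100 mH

Step 1 — Angular frequency: ω = 2π·f = 2π·565 = 3550 rad/s.
Step 2 — Component impedances:
  R: Z = R = 200 Ω
  L: Z = jωL = j·3550·0.1 = 0 + j355 Ω
Step 3 — Series combination: Z_total = R + L = 200 + j355 Ω = 407.5∠60.6° Ω.
Step 4 — Power factor: PF = cos(φ) = Re(Z)/|Z| = 200/407.5 = 0.4908.
Step 5 — Type: Im(Z) = 355 ⇒ lagging (phase φ = 60.6°).

PF = 0.4908 (lagging, φ = 60.6°)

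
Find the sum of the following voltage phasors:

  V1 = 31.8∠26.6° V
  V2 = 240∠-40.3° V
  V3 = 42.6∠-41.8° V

Step 1 — Convert each phasor to rectangular form:
  V1 = 31.8·(cos(26.6°) + j·sin(26.6°)) = 28.43 + j14.24 V
  V2 = 240·(cos(-40.3°) + j·sin(-40.3°)) = 183 - j155.2 V
  V3 = 42.6·(cos(-41.8°) + j·sin(-41.8°)) = 31.76 - j28.39 V
Step 2 — Sum components: V_total = 243.2 - j169.4 V.
Step 3 — Convert to polar: |V_total| = 296.4 V, ∠V_total = -34.9°.

V_total = 296.4∠-34.9° V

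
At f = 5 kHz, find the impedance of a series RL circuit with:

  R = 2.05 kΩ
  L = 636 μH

Step 1 — Angular frequency: ω = 2π·f = 2π·5000 = 3.142e+04 rad/s.
Step 2 — Component impedances:
  R: Z = R = 2050 Ω
  L: Z = jωL = j·3.142e+04·0.000636 = 0 + j19.98 Ω
Step 3 — Series combination: Z_total = R + L = 2050 + j19.98 Ω = 2050∠0.6° Ω.

Z = 2050 + j19.98 Ω = 2050∠0.6° Ω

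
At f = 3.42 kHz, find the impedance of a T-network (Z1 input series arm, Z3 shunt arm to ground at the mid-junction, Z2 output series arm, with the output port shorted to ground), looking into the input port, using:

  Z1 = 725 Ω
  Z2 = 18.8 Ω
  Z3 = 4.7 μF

Step 1 — Angular frequency: ω = 2π·f = 2π·3420 = 2.149e+04 rad/s.
Step 2 — Component impedances:
  Z1: Z = R = 725 Ω
  Z2: Z = R = 18.8 Ω
  Z3: Z = 1/(jωC) = -j/(ω·C) = 0 - j9.901 Ω
Step 3 — With the output port shorted to ground, the output series arm Z2 runs from the junction to ground; the shunt arm Z3 also runs from the junction to ground. They appear in parallel: Z3 || Z2 = 4.082 - j7.751 Ω.
Step 4 — Series with input arm Z1: Z_in = Z1 + (Z3 || Z2) = 729.1 - j7.751 Ω = 729.1∠-0.6° Ω.

Z = 729.1 - j7.751 Ω = 729.1∠-0.6° Ω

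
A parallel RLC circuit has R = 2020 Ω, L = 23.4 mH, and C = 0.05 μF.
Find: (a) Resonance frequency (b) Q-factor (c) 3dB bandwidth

Step 1 — Resonance: ω₀ = 1/√(LC) = 1/√(0.0234·5e-08) = 2.924e+04 rad/s.
Step 2 — f₀ = ω₀/(2π) = 4653 Hz.
Step 3 — Parallel Q: Q = R/(ω₀L) = 2020/(2.924e+04·0.0234) = 2.953.
Step 4 — Bandwidth: Δω = ω₀/Q = 9901 rad/s; BW = Δω/(2π) = 1576 Hz.

(a) f₀ = 4653 Hz  (b) Q = 2.953  (c) BW = 1576 Hz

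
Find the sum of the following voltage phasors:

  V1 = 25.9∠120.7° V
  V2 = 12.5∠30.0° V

Step 1 — Convert each phasor to rectangular form:
  V1 = 25.9·(cos(120.7°) + j·sin(120.7°)) = -13.22 + j22.27 V
  V2 = 12.5·(cos(30.0°) + j·sin(30.0°)) = 10.83 + j6.25 V
Step 2 — Sum components: V_total = -2.398 + j28.52 V.
Step 3 — Convert to polar: |V_total| = 28.62 V, ∠V_total = 94.8°.

V_total = 28.62∠94.8° V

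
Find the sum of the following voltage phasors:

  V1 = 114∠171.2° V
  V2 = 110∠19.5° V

Step 1 — Convert each phasor to rectangular form:
  V1 = 114·(cos(171.2°) + j·sin(171.2°)) = -112.7 + j17.44 V
  V2 = 110·(cos(19.5°) + j·sin(19.5°)) = 103.7 + j36.72 V
Step 2 — Sum components: V_total = -8.967 + j54.16 V.
Step 3 — Convert to polar: |V_total| = 54.9 V, ∠V_total = 99.4°.

V_total = 54.9∠99.4° V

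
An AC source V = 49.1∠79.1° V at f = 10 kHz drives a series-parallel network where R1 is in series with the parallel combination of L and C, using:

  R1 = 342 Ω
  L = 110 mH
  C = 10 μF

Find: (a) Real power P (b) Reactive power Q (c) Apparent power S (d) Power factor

Step 1 — Angular frequency: ω = 2π·f = 2π·1e+04 = 6.283e+04 rad/s.
Step 2 — Component impedances:
  R1: Z = R = 342 Ω
  L: Z = jωL = j·6.283e+04·0.11 = 0 + j6912 Ω
  C: Z = 1/(jωC) = -j/(ω·C) = 0 - j1.592 Ω
Step 3 — Parallel branch: L || C = 1/(1/L + 1/C) = 0 - j1.592 Ω.
Step 4 — Series with R1: Z_total = R1 + (L || C) = 342 - j1.592 Ω = 342∠-0.3° Ω.
Step 5 — Source phasor: V = 49.1∠79.1° V = 9.285 + j48.21 V.
Step 6 — Current: I = V / Z = 0.02649 + j0.1411 A = 0.1436∠79.4° A.
Step 7 — Complex power: S = V·I* = 7.049 - j0.03281 VA.
Step 8 — Real power: P = Re(S) = 7.049 W.
Step 9 — Reactive power: Q = Im(S) = -0.03281 VAR.
Step 10 — Apparent power: |S| = 7.049 VA.
Step 11 — Power factor: PF = P/|S| = 1 (leading).

(a) P = 7.049 W  (b) Q = -0.03281 VAR  (c) S = 7.049 VA  (d) PF = 1 (leading)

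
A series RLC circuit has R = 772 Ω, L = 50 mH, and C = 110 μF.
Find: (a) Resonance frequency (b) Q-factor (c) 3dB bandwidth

Step 1 — Resonance condition Im(Z)=0 gives ω₀ = 1/√(LC).
Step 2 — ω₀ = 1/√(0.05·0.00011) = 426.4 rad/s.
Step 3 — f₀ = ω₀/(2π) = 67.86 Hz.
Step 4 — Series Q: Q = ω₀L/R = 426.4·0.05/772 = 0.02762.
Step 5 — 3dB bandwidth: Δω = ω₀/Q = 1.544e+04 rad/s; BW = Δω/(2π) = 2457 Hz.

(a) f₀ = 67.86 Hz  (b) Q = 0.02762  (c) BW = 2457 Hz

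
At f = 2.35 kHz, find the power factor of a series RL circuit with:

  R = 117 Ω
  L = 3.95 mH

Step 1 — Angular frequency: ω = 2π·f = 2π·2350 = 1.477e+04 rad/s.
Step 2 — Component impedances:
  R: Z = R = 117 Ω
  L: Z = jωL = j·1.477e+04·0.00395 = 0 + j58.32 Ω
Step 3 — Series combination: Z_total = R + L = 117 + j58.32 Ω = 130.7∠26.5° Ω.
Step 4 — Power factor: PF = cos(φ) = Re(Z)/|Z| = 117/130.73 = 0.895.
Step 5 — Type: Im(Z) = 58.32 ⇒ lagging (phase φ = 26.5°).

PF = 0.895 (lagging, φ = 26.5°)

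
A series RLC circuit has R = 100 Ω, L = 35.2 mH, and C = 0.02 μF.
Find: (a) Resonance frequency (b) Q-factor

Step 1 — Resonance condition Im(Z)=0 gives ω₀ = 1/√(LC).
Step 2 — ω₀ = 1/√(0.0352·2e-08) = 3.769e+04 rad/s.
Step 3 — f₀ = ω₀/(2π) = 5998 Hz.
Step 4 — Series Q: Q = ω₀L/R = 3.769e+04·0.0352/100 = 13.27.

(a) f₀ = 5998 Hz  (b) Q = 13.27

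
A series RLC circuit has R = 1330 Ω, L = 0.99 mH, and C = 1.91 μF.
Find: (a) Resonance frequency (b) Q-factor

Step 1 — Resonance condition Im(Z)=0 gives ω₀ = 1/√(LC).
Step 2 — ω₀ = 1/√(0.00099·1.91e-06) = 2.3e+04 rad/s.
Step 3 — f₀ = ω₀/(2π) = 3660 Hz.
Step 4 — Series Q: Q = ω₀L/R = 2.3e+04·0.00099/1330 = 0.01712.

(a) f₀ = 3660 Hz  (b) Q = 0.01712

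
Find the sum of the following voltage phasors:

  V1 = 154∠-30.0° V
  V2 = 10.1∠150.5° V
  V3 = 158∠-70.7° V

Step 1 — Convert each phasor to rectangular form:
  V1 = 154·(cos(-30.0°) + j·sin(-30.0°)) = 133.4 - j77 V
  V2 = 10.1·(cos(150.5°) + j·sin(150.5°)) = -8.791 + j4.973 V
  V3 = 158·(cos(-70.7°) + j·sin(-70.7°)) = 52.22 - j149.1 V
Step 2 — Sum components: V_total = 176.8 - j221.1 V.
Step 3 — Convert to polar: |V_total| = 283.1 V, ∠V_total = -51.4°.

V_total = 283.1∠-51.4° V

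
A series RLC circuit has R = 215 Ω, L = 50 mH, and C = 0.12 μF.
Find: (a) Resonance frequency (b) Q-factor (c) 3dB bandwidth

Step 1 — Resonance: ω₀ = 1/√(LC) = 1/√(0.05·1.2e-07) = 1.291e+04 rad/s.
Step 2 — f₀ = ω₀/(2π) = 2055 Hz.
Step 3 — Series Q: Q = ω₀L/R = 1.291e+04·0.05/215 = 3.002.
Step 4 — Bandwidth: Δω = ω₀/Q = 4300 rad/s; BW = Δω/(2π) = 684.4 Hz.

(a) f₀ = 2055 Hz  (b) Q = 3.002  (c) BW = 684.4 Hz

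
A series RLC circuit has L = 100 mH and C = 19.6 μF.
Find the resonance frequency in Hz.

Step 1 — Resonance condition Im(Z)=0 gives ω₀ = 1/√(LC).
Step 2 — ω₀ = 1/√(0.1·1.96e-05) = 714.3 rad/s.
Step 3 — f₀ = ω₀/(2π) = 113.7 Hz.

f₀ = 113.7 Hz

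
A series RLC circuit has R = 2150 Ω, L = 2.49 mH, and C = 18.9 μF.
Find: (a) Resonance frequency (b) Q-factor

Step 1 — Resonance condition Im(Z)=0 gives ω₀ = 1/√(LC).
Step 2 — ω₀ = 1/√(0.00249·1.89e-05) = 4610 rad/s.
Step 3 — f₀ = ω₀/(2π) = 733.7 Hz.
Step 4 — Series Q: Q = ω₀L/R = 4610·0.00249/2150 = 0.005339.

(a) f₀ = 733.7 Hz  (b) Q = 0.005339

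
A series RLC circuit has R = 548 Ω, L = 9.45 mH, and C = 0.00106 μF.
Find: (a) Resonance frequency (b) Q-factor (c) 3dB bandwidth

Step 1 — Resonance condition Im(Z)=0 gives ω₀ = 1/√(LC).
Step 2 — ω₀ = 1/√(0.00945·1.06e-09) = 3.16e+05 rad/s.
Step 3 — f₀ = ω₀/(2π) = 5.029e+04 Hz.
Step 4 — Series Q: Q = ω₀L/R = 3.16e+05·0.00945/548 = 5.449.
Step 5 — 3dB bandwidth: Δω = ω₀/Q = 5.799e+04 rad/s; BW = Δω/(2π) = 9229 Hz.

(a) f₀ = 5.029e+04 Hz  (b) Q = 5.449  (c) BW = 9229 Hz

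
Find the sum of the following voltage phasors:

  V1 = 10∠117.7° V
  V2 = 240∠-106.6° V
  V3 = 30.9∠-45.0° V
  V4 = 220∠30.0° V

Step 1 — Convert each phasor to rectangular form:
  V1 = 10·(cos(117.7°) + j·sin(117.7°)) = -4.648 + j8.854 V
  V2 = 240·(cos(-106.6°) + j·sin(-106.6°)) = -68.57 - j230 V
  V3 = 30.9·(cos(-45.0°) + j·sin(-45.0°)) = 21.85 - j21.85 V
  V4 = 220·(cos(30.0°) + j·sin(30.0°)) = 190.5 + j110 V
Step 2 — Sum components: V_total = 139.2 - j133 V.
Step 3 — Convert to polar: |V_total| = 192.5 V, ∠V_total = -43.7°.

V_total = 192.5∠-43.7° V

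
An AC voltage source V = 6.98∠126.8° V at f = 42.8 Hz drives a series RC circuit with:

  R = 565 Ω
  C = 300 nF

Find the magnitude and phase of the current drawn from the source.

Step 1 — Angular frequency: ω = 2π·f = 2π·42.8 = 268.9 rad/s.
Step 2 — Component impedances:
  R: Z = R = 565 Ω
  C: Z = 1/(jωC) = -j/(ω·C) = 0 - j1.24e+04 Ω
Step 3 — Series combination: Z_total = R + C = 565 - j1.24e+04 Ω = 1.241e+04∠-87.4° Ω.
Step 4 — Source phasor: V = 6.98∠126.8° V = -4.181 + j5.589 V.
Step 5 — Ohm's law: I = V / Z_total = (-4.181 + j5.589) / (565 - j1.24e+04) = -0.0004653 - j0.0003161 A.
Step 6 — Convert to polar: |I| = 0.0005625 A, ∠I = -145.8°.

I = 0.0005625∠-145.8° A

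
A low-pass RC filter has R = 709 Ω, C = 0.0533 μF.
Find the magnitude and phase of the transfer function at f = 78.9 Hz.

Step 1 — Angular frequency: ω = 2π·78.9 = 495.7 rad/s.
Step 2 — Transfer function: H(jω) = 1/(1 + jωRC).
Step 3 — Denominator: 1 + jωRC = 1 + j·495.7·709·5.33e-08 = 1 + j0.01873.
Step 4 — H = 0.9996 - j0.01873.
Step 5 — Magnitude: |H| = 0.9998 (-0.0 dB); phase: φ = -1.1°.

|H| = 0.9998 (-0.0 dB), φ = -1.1°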